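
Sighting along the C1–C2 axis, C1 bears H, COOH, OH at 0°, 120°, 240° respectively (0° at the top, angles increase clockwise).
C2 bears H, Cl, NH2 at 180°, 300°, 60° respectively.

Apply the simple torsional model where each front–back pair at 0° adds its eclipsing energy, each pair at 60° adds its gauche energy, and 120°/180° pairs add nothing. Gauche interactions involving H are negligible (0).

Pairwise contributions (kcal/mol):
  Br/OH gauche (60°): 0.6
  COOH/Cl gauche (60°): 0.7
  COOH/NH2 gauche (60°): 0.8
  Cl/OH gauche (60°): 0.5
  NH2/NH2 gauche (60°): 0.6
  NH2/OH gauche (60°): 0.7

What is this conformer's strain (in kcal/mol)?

This conformer (staggered): COOH(120°)/NH2(60°) gauche 0.8; OH(240°)/Cl(300°) gauche 0.5 → 1.3 kcal/mol.

1.3 kcal/mol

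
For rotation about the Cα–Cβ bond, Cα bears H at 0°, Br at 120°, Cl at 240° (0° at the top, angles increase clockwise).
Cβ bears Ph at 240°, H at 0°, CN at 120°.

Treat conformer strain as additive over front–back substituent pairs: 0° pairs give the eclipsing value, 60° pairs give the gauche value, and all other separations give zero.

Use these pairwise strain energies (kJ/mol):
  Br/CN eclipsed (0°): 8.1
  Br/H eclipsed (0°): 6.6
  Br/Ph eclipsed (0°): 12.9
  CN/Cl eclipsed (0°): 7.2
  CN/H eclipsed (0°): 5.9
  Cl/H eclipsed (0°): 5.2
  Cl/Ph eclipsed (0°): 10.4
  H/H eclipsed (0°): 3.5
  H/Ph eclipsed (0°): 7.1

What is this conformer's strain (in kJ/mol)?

This conformer is eclipsed. H at 0° is eclipsed with H at 0° (3.5); Br at 120° is eclipsed with CN at 120° (8.1); Cl at 240° is eclipsed with Ph at 240° (10.4). Total 22.0 kJ/mol.

22.0 kJ/mol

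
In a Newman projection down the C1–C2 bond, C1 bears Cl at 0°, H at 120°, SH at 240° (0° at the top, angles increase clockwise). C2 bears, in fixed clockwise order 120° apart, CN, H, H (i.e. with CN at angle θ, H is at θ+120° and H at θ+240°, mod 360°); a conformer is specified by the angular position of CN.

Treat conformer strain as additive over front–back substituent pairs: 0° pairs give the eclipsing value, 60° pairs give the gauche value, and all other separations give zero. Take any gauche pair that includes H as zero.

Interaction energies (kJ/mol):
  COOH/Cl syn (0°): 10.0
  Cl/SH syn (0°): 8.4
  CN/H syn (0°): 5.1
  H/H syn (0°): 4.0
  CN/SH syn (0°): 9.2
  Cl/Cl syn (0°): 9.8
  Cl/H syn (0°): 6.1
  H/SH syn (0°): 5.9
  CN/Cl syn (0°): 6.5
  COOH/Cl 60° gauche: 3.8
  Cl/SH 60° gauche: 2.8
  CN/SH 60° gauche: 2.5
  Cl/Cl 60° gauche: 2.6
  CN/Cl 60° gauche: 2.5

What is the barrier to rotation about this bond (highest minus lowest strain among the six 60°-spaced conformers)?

CN at 0° (eclipsed): Cl–CN eclipsed, H–H eclipsed, SH–H eclipsed; 6.5 + 4.0 + 5.9 = 16.4 kJ/mol.
CN at 60° (staggered): Cl–CN gauche; 2.5 = 2.5 kJ/mol.
CN at 120° (eclipsed): Cl–H eclipsed, H–CN eclipsed, SH–H eclipsed; 6.1 + 5.1 + 5.9 = 17.1 kJ/mol.
CN at 180° (staggered): SH–CN gauche; 2.5 = 2.5 kJ/mol.
CN at 240° (eclipsed): Cl–H eclipsed, H–H eclipsed, SH–CN eclipsed; 6.1 + 4.0 + 9.2 = 19.3 kJ/mol.
CN at 300° (staggered): Cl–CN gauche, SH–CN gauche; 2.5 + 2.5 = 5.0 kJ/mol.
Max at 240° (19.3 kJ/mol), min at 60° (2.5 kJ/mol); barrier = 16.8 kJ/mol.

16.8 kJ/mol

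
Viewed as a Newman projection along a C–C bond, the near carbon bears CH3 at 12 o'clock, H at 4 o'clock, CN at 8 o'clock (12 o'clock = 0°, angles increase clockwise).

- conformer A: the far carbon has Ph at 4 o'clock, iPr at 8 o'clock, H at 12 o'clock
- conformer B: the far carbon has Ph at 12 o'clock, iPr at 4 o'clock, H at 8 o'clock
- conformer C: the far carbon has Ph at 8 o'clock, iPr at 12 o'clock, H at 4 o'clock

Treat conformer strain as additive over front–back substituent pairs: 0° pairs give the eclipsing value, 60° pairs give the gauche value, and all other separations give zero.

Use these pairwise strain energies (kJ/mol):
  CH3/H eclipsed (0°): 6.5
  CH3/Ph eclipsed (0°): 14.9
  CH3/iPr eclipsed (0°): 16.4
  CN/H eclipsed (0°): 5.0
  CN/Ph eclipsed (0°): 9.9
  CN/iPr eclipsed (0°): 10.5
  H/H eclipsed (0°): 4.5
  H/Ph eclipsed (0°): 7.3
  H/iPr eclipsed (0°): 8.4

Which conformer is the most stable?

A (eclipsed): CH3(0°)/H(0°) eclipsed 6.5; H(120°)/Ph(120°) eclipsed 7.3; CN(240°)/iPr(240°) eclipsed 10.5 → 24.3 kJ/mol.
B (eclipsed): CH3(0°)/Ph(0°) eclipsed 14.9; H(120°)/iPr(120°) eclipsed 8.4; CN(240°)/H(240°) eclipsed 5.0 → 28.3 kJ/mol.
C (eclipsed): CH3(0°)/iPr(0°) eclipsed 16.4; H(120°)/H(120°) eclipsed 4.5; CN(240°)/Ph(240°) eclipsed 9.9 → 30.8 kJ/mol.
A has the lowest total (24.3 kJ/mol).

A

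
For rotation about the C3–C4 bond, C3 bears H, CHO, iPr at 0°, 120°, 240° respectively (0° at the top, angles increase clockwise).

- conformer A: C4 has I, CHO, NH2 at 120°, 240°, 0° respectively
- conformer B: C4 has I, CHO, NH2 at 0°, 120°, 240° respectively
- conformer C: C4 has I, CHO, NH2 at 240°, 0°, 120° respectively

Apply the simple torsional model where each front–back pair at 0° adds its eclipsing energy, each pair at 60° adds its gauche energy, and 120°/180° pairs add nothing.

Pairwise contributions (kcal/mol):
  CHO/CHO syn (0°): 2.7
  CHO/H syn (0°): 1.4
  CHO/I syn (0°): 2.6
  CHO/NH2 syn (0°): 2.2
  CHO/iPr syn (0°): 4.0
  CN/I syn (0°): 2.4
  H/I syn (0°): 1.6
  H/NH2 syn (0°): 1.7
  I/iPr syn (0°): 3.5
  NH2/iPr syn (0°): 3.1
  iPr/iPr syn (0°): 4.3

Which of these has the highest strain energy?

A (eclipsed): H(0°)/NH2(0°) eclipsed 1.7; CHO(120°)/I(120°) eclipsed 2.6; iPr(240°)/CHO(240°) eclipsed 4.0 → 8.3 kcal/mol.
B (eclipsed): H(0°)/I(0°) eclipsed 1.6; CHO(120°)/CHO(120°) eclipsed 2.7; iPr(240°)/NH2(240°) eclipsed 3.1 → 7.4 kcal/mol.
C (eclipsed): H(0°)/CHO(0°) eclipsed 1.4; CHO(120°)/NH2(120°) eclipsed 2.2; iPr(240°)/I(240°) eclipsed 3.5 → 7.1 kcal/mol.
A has the highest total (8.3 kcal/mol).

A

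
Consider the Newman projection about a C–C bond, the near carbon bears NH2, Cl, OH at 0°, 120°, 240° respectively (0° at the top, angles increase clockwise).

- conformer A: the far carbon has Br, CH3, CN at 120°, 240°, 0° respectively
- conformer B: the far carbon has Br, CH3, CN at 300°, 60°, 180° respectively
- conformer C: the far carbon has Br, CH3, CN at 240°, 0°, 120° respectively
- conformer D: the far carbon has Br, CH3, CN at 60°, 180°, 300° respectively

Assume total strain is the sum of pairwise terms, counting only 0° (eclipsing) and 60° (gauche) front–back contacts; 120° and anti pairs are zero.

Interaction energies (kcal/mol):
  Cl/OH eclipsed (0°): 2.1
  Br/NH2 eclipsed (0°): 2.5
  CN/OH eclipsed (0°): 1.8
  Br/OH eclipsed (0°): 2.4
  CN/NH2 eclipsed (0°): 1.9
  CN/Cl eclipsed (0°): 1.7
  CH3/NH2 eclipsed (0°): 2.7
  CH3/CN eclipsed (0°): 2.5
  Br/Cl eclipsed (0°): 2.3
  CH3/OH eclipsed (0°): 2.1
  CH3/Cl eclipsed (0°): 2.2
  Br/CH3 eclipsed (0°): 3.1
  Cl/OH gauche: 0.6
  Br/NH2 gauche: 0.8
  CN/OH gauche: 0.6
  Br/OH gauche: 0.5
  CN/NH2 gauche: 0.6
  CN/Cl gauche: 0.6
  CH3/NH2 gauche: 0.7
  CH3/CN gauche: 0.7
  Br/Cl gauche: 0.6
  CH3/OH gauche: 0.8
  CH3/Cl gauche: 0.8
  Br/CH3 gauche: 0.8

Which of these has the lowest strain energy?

B

A (eclipsed): NH2–CN eclipsed, Cl–Br eclipsed, OH–CH3 eclipsed; 1.9 + 2.3 + 2.1 = 6.3 kcal/mol.
B (staggered): NH2–Br gauche, NH2–CH3 gauche, Cl–CH3 gauche, Cl–CN gauche, OH–Br gauche, OH–CN gauche; 0.8 + 0.7 + 0.8 + 0.6 + 0.5 + 0.6 = 4.0 kcal/mol.
C (eclipsed): NH2–CH3 eclipsed, Cl–CN eclipsed, OH–Br eclipsed; 2.7 + 1.7 + 2.4 = 6.8 kcal/mol.
D (staggered): NH2–Br gauche, NH2–CN gauche, Cl–Br gauche, Cl–CH3 gauche, OH–CH3 gauche, OH–CN gauche; 0.8 + 0.6 + 0.6 + 0.8 + 0.8 + 0.6 = 4.2 kcal/mol.
B has the lowest total (4.0 kcal/mol).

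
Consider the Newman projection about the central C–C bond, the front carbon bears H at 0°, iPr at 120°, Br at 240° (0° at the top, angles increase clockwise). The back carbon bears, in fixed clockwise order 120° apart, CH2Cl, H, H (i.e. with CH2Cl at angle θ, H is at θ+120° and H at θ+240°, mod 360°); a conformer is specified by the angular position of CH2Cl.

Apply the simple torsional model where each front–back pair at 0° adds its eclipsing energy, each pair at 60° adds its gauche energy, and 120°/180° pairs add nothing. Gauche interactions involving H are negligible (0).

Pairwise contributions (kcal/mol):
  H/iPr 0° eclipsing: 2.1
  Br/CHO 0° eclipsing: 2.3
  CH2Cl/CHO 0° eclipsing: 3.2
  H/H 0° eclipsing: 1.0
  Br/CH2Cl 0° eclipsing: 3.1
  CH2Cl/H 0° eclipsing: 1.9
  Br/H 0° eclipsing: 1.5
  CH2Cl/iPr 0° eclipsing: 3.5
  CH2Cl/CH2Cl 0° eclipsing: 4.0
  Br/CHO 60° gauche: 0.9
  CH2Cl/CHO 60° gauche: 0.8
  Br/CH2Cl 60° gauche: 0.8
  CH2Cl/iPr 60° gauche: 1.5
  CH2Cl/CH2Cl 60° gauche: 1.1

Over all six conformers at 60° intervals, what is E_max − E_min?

5.4 kcal/mol

CH2Cl at 0° (eclipsed): H(0°)/CH2Cl(0°) eclipsed 1.9; iPr(120°)/H(120°) eclipsed 2.1; Br(240°)/H(240°) eclipsed 1.5 → 5.5 kcal/mol.
CH2Cl at 60° (staggered): iPr(120°)/CH2Cl(60°) gauche 1.5 → 1.5 kcal/mol.
CH2Cl at 120° (eclipsed): H(0°)/H(0°) eclipsed 1.0; iPr(120°)/CH2Cl(120°) eclipsed 3.5; Br(240°)/H(240°) eclipsed 1.5 → 6.0 kcal/mol.
CH2Cl at 180° (staggered): iPr(120°)/CH2Cl(180°) gauche 1.5; Br(240°)/CH2Cl(180°) gauche 0.8 → 2.3 kcal/mol.
CH2Cl at 240° (eclipsed): H(0°)/H(0°) eclipsed 1.0; iPr(120°)/H(120°) eclipsed 2.1; Br(240°)/CH2Cl(240°) eclipsed 3.1 → 6.2 kcal/mol.
CH2Cl at 300° (staggered): Br(240°)/CH2Cl(300°) gauche 0.8 → 0.8 kcal/mol.
Max at 240° (6.2 kcal/mol), min at 300° (0.8 kcal/mol); barrier = 5.4 kcal/mol.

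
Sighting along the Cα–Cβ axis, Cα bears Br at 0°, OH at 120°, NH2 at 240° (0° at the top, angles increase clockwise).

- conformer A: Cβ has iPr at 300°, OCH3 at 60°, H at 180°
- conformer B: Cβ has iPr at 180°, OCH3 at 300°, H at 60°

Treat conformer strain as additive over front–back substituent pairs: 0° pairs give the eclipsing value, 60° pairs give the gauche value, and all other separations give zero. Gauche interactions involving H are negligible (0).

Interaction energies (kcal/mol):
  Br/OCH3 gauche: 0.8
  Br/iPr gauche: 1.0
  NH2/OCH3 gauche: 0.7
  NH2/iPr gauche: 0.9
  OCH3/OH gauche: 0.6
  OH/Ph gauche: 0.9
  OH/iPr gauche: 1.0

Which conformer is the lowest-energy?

A is staggered. Br at 0° is gauche with iPr at 300° (1.0); Br at 0° is gauche with OCH3 at 60° (0.8); OH at 120° is gauche with OCH3 at 60° (0.6); NH2 at 240° is gauche with iPr at 300° (0.9). Total 3.3 kcal/mol.
B is staggered. Br at 0° is gauche with OCH3 at 300° (0.8); OH at 120° is gauche with iPr at 180° (1.0); NH2 at 240° is gauche with iPr at 180° (0.9); NH2 at 240° is gauche with OCH3 at 300° (0.7). Total 3.4 kcal/mol.
A has the lowest total (3.3 kcal/mol).

A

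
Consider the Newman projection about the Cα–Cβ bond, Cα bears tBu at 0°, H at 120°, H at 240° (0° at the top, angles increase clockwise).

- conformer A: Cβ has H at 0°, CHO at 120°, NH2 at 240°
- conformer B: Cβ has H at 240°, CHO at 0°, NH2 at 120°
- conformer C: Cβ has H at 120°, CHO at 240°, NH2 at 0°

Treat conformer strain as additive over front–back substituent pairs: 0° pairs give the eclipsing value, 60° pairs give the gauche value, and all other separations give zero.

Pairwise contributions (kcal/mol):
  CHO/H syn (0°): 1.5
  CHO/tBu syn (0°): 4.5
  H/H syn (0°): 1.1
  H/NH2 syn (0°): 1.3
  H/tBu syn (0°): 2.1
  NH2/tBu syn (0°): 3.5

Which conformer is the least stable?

B

A (eclipsed): tBu–H eclipsed, H–CHO eclipsed, H–NH2 eclipsed; 2.1 + 1.5 + 1.3 = 4.9 kcal/mol.
B (eclipsed): tBu–CHO eclipsed, H–NH2 eclipsed, H–H eclipsed; 4.5 + 1.3 + 1.1 = 6.9 kcal/mol.
C (eclipsed): tBu–NH2 eclipsed, H–H eclipsed, H–CHO eclipsed; 3.5 + 1.1 + 1.5 = 6.1 kcal/mol.
B has the highest total (6.9 kcal/mol).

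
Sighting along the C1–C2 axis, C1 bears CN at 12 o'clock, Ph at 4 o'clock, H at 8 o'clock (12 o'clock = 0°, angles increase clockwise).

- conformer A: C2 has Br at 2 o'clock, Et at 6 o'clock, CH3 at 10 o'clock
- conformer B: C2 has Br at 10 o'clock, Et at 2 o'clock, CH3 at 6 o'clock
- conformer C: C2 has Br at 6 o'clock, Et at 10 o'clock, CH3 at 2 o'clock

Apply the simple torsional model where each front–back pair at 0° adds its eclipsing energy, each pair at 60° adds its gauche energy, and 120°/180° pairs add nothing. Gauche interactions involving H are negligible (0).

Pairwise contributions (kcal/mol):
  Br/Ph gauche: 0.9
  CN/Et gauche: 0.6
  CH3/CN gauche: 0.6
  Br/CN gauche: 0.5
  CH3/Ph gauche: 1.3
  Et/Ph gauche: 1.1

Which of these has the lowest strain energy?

A

A (staggered): CN–Br gauche, CN–CH3 gauche, Ph–Br gauche, Ph–Et gauche; 0.5 + 0.6 + 0.9 + 1.1 = 3.1 kcal/mol.
B (staggered): CN–Br gauche, CN–Et gauche, Ph–Et gauche, Ph–CH3 gauche; 0.5 + 0.6 + 1.1 + 1.3 = 3.5 kcal/mol.
C (staggered): CN–Et gauche, CN–CH3 gauche, Ph–Br gauche, Ph–CH3 gauche; 0.6 + 0.6 + 0.9 + 1.3 = 3.4 kcal/mol.
A has the lowest total (3.1 kcal/mol).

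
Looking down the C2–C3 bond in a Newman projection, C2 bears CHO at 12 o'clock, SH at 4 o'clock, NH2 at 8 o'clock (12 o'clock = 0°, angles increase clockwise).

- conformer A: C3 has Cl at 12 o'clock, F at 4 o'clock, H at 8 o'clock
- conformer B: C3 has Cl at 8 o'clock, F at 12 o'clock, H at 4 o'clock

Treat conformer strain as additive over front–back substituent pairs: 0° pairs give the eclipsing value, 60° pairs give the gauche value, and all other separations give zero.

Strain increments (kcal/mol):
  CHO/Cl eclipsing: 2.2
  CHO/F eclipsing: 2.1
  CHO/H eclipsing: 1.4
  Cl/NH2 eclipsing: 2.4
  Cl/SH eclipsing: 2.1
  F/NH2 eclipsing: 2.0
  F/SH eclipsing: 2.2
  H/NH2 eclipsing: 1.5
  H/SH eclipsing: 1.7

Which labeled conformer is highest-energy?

A (eclipsed): CHO(0°)/Cl(0°) eclipsed 2.2; SH(120°)/F(120°) eclipsed 2.2; NH2(240°)/H(240°) eclipsed 1.5 → 5.9 kcal/mol.
B (eclipsed): CHO(0°)/F(0°) eclipsed 2.1; SH(120°)/H(120°) eclipsed 1.7; NH2(240°)/Cl(240°) eclipsed 2.4 → 6.2 kcal/mol.
B has the highest total (6.2 kcal/mol).

B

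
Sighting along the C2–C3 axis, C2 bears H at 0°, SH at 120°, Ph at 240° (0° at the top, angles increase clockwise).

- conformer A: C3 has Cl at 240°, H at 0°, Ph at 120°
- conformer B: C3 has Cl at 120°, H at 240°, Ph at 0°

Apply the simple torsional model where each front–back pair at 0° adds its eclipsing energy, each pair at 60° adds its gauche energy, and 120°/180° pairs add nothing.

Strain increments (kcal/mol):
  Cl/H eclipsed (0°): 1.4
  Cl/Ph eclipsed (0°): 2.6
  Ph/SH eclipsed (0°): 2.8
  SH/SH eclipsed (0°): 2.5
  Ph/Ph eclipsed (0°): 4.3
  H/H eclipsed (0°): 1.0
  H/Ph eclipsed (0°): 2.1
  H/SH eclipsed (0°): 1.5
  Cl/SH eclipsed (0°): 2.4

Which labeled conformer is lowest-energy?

A (eclipsed): H(0°)/H(0°) eclipsed 1.0; SH(120°)/Ph(120°) eclipsed 2.8; Ph(240°)/Cl(240°) eclipsed 2.6 → 6.4 kcal/mol.
B (eclipsed): H(0°)/Ph(0°) eclipsed 2.1; SH(120°)/Cl(120°) eclipsed 2.4; Ph(240°)/H(240°) eclipsed 2.1 → 6.6 kcal/mol.
A has the lowest total (6.4 kcal/mol).

A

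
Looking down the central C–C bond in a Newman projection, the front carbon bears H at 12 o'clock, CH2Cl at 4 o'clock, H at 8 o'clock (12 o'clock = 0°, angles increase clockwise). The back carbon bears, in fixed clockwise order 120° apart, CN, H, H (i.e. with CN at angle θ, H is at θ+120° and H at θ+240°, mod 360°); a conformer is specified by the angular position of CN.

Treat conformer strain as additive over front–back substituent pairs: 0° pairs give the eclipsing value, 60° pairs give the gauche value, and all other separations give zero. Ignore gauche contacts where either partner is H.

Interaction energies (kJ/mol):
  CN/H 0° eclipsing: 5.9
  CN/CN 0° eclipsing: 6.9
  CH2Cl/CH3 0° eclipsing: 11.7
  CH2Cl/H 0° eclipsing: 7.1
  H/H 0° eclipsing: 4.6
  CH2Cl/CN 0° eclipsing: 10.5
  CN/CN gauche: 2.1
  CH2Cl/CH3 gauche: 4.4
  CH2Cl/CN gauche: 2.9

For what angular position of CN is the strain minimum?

CN at 0° (eclipsed): H–CN eclipsed, CH2Cl–H eclipsed, H–H eclipsed; 5.9 + 7.1 + 4.6 = 17.6 kJ/mol.
CN at 60° (staggered): CH2Cl–CN gauche; 2.9 = 2.9 kJ/mol.
CN at 120° (eclipsed): H–H eclipsed, CH2Cl–CN eclipsed, H–H eclipsed; 4.6 + 10.5 + 4.6 = 19.7 kJ/mol.
CN at 180° (staggered): CH2Cl–CN gauche; 2.9 = 2.9 kJ/mol.
CN at 240° (eclipsed): H–H eclipsed, CH2Cl–H eclipsed, H–CN eclipsed; 4.6 + 7.1 + 5.9 = 17.6 kJ/mol.
CN at 300° (staggered): no non-H gauche contacts → 0.0 kJ/mol.
The minimum (0.0 kJ/mol) occurs with CN at 300°.

300°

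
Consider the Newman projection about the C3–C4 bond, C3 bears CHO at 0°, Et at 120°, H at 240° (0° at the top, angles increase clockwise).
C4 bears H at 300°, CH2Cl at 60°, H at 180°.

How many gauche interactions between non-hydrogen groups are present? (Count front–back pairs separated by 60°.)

Non-H gauche pairs: CHO(0°)/CH2Cl(60°); Et(120°)/CH2Cl(60°) — 2 interactions.

2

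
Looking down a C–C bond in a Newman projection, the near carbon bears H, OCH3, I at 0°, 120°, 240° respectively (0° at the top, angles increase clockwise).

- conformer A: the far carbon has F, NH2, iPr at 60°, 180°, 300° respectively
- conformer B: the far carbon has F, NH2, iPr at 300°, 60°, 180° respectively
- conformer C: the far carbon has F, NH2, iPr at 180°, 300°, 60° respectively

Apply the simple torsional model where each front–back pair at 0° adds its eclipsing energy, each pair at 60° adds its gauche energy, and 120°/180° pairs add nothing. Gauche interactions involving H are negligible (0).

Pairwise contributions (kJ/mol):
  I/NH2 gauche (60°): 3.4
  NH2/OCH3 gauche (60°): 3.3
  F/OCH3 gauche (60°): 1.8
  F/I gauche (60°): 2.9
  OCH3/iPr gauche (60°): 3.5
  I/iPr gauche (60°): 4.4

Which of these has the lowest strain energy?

A is staggered. OCH3 at 120° is gauche with F at 60° (1.8); OCH3 at 120° is gauche with NH2 at 180° (3.3); I at 240° is gauche with NH2 at 180° (3.4); I at 240° is gauche with iPr at 300° (4.4). Total 12.9 kJ/mol.
B is staggered. OCH3 at 120° is gauche with NH2 at 60° (3.3); OCH3 at 120° is gauche with iPr at 180° (3.5); I at 240° is gauche with F at 300° (2.9); I at 240° is gauche with iPr at 180° (4.4). Total 14.1 kJ/mol.
C is staggered. OCH3 at 120° is gauche with F at 180° (1.8); OCH3 at 120° is gauche with iPr at 60° (3.5); I at 240° is gauche with F at 180° (2.9); I at 240° is gauche with NH2 at 300° (3.4). Total 11.6 kJ/mol.
C has the lowest total (11.6 kJ/mol).

C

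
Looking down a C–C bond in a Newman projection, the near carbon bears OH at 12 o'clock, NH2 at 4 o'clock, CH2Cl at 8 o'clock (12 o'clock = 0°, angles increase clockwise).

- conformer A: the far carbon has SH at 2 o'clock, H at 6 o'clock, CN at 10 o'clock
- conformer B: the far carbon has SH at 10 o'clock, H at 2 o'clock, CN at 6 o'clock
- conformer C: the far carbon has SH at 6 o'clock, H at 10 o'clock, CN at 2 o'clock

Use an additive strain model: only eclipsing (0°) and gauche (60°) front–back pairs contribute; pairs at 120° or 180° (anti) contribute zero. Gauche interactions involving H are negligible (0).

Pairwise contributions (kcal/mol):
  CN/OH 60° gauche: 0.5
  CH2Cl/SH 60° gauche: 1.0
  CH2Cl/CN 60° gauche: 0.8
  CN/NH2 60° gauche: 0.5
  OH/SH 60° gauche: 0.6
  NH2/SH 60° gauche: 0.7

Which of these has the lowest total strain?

A is staggered. OH at 0° is gauche with SH at 60° (0.6); OH at 0° is gauche with CN at 300° (0.5); NH2 at 120° is gauche with SH at 60° (0.7); CH2Cl at 240° is gauche with CN at 300° (0.8). Total 2.6 kcal/mol.
B is staggered. OH at 0° is gauche with SH at 300° (0.6); NH2 at 120° is gauche with CN at 180° (0.5); CH2Cl at 240° is gauche with SH at 300° (1.0); CH2Cl at 240° is gauche with CN at 180° (0.8). Total 2.9 kcal/mol.
C is staggered. OH at 0° is gauche with CN at 60° (0.5); NH2 at 120° is gauche with SH at 180° (0.7); NH2 at 120° is gauche with CN at 60° (0.5); CH2Cl at 240° is gauche with SH at 180° (1.0). Total 2.7 kcal/mol.
A has the lowest total (2.6 kcal/mol).

A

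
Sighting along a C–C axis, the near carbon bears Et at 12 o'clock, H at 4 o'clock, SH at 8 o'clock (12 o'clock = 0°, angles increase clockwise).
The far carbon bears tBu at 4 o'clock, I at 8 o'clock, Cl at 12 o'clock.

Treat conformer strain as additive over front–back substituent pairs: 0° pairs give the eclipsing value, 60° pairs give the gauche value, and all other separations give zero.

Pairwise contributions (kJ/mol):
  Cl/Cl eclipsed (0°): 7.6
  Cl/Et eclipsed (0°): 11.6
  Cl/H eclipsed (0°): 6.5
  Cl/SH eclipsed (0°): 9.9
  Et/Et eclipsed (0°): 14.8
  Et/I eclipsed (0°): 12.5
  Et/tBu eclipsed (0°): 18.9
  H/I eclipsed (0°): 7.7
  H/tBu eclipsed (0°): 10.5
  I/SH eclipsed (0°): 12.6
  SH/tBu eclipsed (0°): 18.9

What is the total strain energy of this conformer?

This conformer is eclipsed. Et at 0° is eclipsed with Cl at 0° (11.6); H at 120° is eclipsed with tBu at 120° (10.5); SH at 240° is eclipsed with I at 240° (12.6). Total 34.7 kJ/mol.

34.7 kJ/mol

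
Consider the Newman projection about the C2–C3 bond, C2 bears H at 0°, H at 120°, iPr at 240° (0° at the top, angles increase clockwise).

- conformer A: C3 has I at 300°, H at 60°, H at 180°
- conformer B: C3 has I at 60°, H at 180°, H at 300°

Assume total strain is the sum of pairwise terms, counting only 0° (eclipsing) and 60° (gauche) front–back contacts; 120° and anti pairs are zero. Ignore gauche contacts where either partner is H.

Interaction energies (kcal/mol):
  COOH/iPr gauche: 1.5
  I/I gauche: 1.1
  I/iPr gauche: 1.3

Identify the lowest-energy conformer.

B

A (staggered): iPr(240°)/I(300°) gauche 1.3 → 1.3 kcal/mol.
B (staggered): no non-H gauche contacts → 0.0 kcal/mol.
B has the lowest total (0.0 kcal/mol).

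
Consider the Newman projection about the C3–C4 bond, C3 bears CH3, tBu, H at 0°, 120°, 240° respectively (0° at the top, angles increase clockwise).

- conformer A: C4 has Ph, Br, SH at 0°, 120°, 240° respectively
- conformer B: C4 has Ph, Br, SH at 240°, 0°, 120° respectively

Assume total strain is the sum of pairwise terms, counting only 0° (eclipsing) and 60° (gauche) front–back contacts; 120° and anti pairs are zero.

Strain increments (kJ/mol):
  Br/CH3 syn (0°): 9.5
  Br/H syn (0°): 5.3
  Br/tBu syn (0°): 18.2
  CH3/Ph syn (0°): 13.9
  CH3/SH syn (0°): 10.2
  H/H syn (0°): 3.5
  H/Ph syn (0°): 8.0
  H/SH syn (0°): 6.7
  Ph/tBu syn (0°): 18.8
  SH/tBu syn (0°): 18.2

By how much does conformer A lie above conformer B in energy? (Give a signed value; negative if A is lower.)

+3.1 kJ/mol

A (eclipsed): CH3(0°)/Ph(0°) eclipsed 13.9; tBu(120°)/Br(120°) eclipsed 18.2; H(240°)/SH(240°) eclipsed 6.7 → 38.8 kJ/mol.
B (eclipsed): CH3(0°)/Br(0°) eclipsed 9.5; tBu(120°)/SH(120°) eclipsed 18.2; H(240°)/Ph(240°) eclipsed 8.0 → 35.7 kJ/mol.
E(A) − E(B) = 38.8 − 35.7 = +3.1 kJ/mol.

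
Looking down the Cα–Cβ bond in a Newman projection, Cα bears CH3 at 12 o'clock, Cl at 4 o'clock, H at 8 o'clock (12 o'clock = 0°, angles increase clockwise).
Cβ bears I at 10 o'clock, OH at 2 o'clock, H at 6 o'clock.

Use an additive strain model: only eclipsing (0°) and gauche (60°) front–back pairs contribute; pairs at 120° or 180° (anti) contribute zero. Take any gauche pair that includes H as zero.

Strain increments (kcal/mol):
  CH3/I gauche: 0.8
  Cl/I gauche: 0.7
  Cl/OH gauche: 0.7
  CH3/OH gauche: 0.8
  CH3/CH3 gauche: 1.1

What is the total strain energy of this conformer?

This conformer is staggered. CH3 at 0° is gauche with I at 300° (0.8); CH3 at 0° is gauche with OH at 60° (0.8); Cl at 120° is gauche with OH at 60° (0.7). Total 2.3 kcal/mol.

2.3 kcal/mol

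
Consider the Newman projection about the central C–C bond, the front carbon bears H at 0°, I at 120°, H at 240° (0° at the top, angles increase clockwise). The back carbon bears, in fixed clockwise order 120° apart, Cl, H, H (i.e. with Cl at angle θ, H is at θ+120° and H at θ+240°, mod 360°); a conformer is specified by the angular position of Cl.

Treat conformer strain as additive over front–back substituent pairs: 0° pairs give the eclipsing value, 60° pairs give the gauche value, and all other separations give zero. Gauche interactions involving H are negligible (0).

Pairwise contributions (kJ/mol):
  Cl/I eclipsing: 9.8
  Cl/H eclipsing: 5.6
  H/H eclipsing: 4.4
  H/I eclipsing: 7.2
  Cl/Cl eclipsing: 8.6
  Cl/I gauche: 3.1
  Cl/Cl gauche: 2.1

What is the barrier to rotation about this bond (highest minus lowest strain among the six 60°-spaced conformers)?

18.6 kJ/mol

Cl at 0° (eclipsed): H–Cl eclipsed, I–H eclipsed, H–H eclipsed; 5.6 + 7.2 + 4.4 = 17.2 kJ/mol.
Cl at 60° (staggered): I–Cl gauche; 3.1 = 3.1 kJ/mol.
Cl at 120° (eclipsed): H–H eclipsed, I–Cl eclipsed, H–H eclipsed; 4.4 + 9.8 + 4.4 = 18.6 kJ/mol.
Cl at 180° (staggered): I–Cl gauche; 3.1 = 3.1 kJ/mol.
Cl at 240° (eclipsed): H–H eclipsed, I–H eclipsed, H–Cl eclipsed; 4.4 + 7.2 + 5.6 = 17.2 kJ/mol.
Cl at 300° (staggered): no non-H gauche contacts → 0.0 kJ/mol.
Max at 120° (18.6 kJ/mol), min at 300° (0.0 kJ/mol); barrier = 18.6 kJ/mol.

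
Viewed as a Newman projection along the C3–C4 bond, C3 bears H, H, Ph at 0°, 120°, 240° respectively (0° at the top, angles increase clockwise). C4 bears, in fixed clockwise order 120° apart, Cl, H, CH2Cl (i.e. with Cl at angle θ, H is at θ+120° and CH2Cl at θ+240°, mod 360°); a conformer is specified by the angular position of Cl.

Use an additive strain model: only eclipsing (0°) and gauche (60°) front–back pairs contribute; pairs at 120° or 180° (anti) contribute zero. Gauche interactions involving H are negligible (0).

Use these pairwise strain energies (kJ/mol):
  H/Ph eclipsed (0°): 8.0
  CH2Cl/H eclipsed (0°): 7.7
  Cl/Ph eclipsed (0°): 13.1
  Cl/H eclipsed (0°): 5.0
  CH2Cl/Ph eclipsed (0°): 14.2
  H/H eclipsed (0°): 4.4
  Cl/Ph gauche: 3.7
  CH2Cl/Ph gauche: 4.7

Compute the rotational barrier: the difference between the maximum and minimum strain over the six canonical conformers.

Cl at 0° (eclipsed): H(0°)/Cl(0°) eclipsed 5.0; H(120°)/H(120°) eclipsed 4.4; Ph(240°)/CH2Cl(240°) eclipsed 14.2 → 23.6 kJ/mol.
Cl at 60° (staggered): Ph(240°)/CH2Cl(300°) gauche 4.7 → 4.7 kJ/mol.
Cl at 120° (eclipsed): H(0°)/CH2Cl(0°) eclipsed 7.7; H(120°)/Cl(120°) eclipsed 5.0; Ph(240°)/H(240°) eclipsed 8.0 → 20.7 kJ/mol.
Cl at 180° (staggered): Ph(240°)/Cl(180°) gauche 3.7 → 3.7 kJ/mol.
Cl at 240° (eclipsed): H(0°)/H(0°) eclipsed 4.4; H(120°)/CH2Cl(120°) eclipsed 7.7; Ph(240°)/Cl(240°) eclipsed 13.1 → 25.2 kJ/mol.
Cl at 300° (staggered): Ph(240°)/Cl(300°) gauche 3.7; Ph(240°)/CH2Cl(180°) gauche 4.7 → 8.4 kJ/mol.
Max at 240° (25.2 kJ/mol), min at 180° (3.7 kJ/mol); barrier = 21.5 kJ/mol.

21.5 kJ/mol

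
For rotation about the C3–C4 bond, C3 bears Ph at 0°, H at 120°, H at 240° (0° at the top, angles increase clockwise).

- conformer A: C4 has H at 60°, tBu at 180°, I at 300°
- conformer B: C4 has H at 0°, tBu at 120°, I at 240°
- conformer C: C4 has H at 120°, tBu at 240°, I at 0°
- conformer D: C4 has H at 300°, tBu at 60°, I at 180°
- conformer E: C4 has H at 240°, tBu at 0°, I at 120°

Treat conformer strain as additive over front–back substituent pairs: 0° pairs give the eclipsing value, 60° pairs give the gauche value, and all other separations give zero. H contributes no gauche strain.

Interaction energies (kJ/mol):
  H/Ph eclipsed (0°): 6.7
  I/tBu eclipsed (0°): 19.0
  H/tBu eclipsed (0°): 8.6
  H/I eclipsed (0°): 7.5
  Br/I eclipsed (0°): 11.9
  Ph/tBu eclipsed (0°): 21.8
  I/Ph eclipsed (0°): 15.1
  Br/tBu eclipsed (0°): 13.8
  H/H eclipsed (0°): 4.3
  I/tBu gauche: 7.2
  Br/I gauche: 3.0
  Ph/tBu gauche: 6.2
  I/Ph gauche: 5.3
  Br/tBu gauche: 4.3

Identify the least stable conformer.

A is staggered. Ph at 0° is gauche with I at 300° (5.3). Total 5.3 kJ/mol.
B is eclipsed. Ph at 0° is eclipsed with H at 0° (6.7); H at 120° is eclipsed with tBu at 120° (8.6); H at 240° is eclipsed with I at 240° (7.5). Total 22.8 kJ/mol.
C is eclipsed. Ph at 0° is eclipsed with I at 0° (15.1); H at 120° is eclipsed with H at 120° (4.3); H at 240° is eclipsed with tBu at 240° (8.6). Total 28.0 kJ/mol.
D is staggered. Ph at 0° is gauche with tBu at 60° (6.2). Total 6.2 kJ/mol.
E is eclipsed. Ph at 0° is eclipsed with tBu at 0° (21.8); H at 120° is eclipsed with I at 120° (7.5); H at 240° is eclipsed with H at 240° (4.3). Total 33.6 kJ/mol.
E has the highest total (33.6 kJ/mol).

E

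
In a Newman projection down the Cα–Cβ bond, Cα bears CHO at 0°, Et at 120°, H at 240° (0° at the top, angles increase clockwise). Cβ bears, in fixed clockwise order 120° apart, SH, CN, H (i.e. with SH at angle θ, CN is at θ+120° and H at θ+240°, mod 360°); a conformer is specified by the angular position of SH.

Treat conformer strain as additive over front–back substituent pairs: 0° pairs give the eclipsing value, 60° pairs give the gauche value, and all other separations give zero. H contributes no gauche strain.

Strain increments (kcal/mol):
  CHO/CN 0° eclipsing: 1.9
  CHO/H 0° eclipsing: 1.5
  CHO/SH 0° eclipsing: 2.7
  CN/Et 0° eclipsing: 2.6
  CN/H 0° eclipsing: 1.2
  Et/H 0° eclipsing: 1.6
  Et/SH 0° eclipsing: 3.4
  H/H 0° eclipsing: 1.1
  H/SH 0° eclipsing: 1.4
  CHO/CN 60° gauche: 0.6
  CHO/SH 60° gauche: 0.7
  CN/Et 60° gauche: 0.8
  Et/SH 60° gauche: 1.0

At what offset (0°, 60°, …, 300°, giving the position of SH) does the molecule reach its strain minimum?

180°

SH at 0° (eclipsed): CHO(0°)/SH(0°) eclipsed 2.7; Et(120°)/CN(120°) eclipsed 2.6; H(240°)/H(240°) eclipsed 1.1 → 6.4 kcal/mol.
SH at 60° (staggered): CHO(0°)/SH(60°) gauche 0.7; Et(120°)/SH(60°) gauche 1.0; Et(120°)/CN(180°) gauche 0.8 → 2.5 kcal/mol.
SH at 120° (eclipsed): CHO(0°)/H(0°) eclipsed 1.5; Et(120°)/SH(120°) eclipsed 3.4; H(240°)/CN(240°) eclipsed 1.2 → 6.1 kcal/mol.
SH at 180° (staggered): CHO(0°)/CN(300°) gauche 0.6; Et(120°)/SH(180°) gauche 1.0 → 1.6 kcal/mol.
SH at 240° (eclipsed): CHO(0°)/CN(0°) eclipsed 1.9; Et(120°)/H(120°) eclipsed 1.6; H(240°)/SH(240°) eclipsed 1.4 → 4.9 kcal/mol.
SH at 300° (staggered): CHO(0°)/SH(300°) gauche 0.7; CHO(0°)/CN(60°) gauche 0.6; Et(120°)/CN(60°) gauche 0.8 → 2.1 kcal/mol.
The minimum (1.6 kcal/mol) occurs with SH at 180°.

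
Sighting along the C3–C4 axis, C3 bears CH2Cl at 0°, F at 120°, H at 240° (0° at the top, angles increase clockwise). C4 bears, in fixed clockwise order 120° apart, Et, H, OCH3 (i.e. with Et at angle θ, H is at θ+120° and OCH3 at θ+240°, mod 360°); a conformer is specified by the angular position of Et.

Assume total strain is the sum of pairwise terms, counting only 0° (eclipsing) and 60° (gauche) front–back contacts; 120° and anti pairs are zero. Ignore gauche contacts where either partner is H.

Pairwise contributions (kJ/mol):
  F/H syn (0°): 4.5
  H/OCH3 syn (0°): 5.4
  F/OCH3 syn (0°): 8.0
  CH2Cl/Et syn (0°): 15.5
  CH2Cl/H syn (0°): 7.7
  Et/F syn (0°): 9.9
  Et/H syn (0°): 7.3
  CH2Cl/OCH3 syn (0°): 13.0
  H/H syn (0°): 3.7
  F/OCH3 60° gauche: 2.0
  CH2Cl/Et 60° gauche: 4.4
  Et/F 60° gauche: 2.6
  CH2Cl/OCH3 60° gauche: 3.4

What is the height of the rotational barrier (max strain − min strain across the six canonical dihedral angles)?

Et at 0° (eclipsed): CH2Cl(0°)/Et(0°) eclipsed 15.5; F(120°)/H(120°) eclipsed 4.5; H(240°)/OCH3(240°) eclipsed 5.4 → 25.4 kJ/mol.
Et at 60° (staggered): CH2Cl(0°)/Et(60°) gauche 4.4; CH2Cl(0°)/OCH3(300°) gauche 3.4; F(120°)/Et(60°) gauche 2.6 → 10.4 kJ/mol.
Et at 120° (eclipsed): CH2Cl(0°)/OCH3(0°) eclipsed 13.0; F(120°)/Et(120°) eclipsed 9.9; H(240°)/H(240°) eclipsed 3.7 → 26.6 kJ/mol.
Et at 180° (staggered): CH2Cl(0°)/OCH3(60°) gauche 3.4; F(120°)/Et(180°) gauche 2.6; F(120°)/OCH3(60°) gauche 2.0 → 8.0 kJ/mol.
Et at 240° (eclipsed): CH2Cl(0°)/H(0°) eclipsed 7.7; F(120°)/OCH3(120°) eclipsed 8.0; H(240°)/Et(240°) eclipsed 7.3 → 23.0 kJ/mol.
Et at 300° (staggered): CH2Cl(0°)/Et(300°) gauche 4.4; F(120°)/OCH3(180°) gauche 2.0 → 6.4 kJ/mol.
Max at 120° (26.6 kJ/mol), min at 300° (6.4 kJ/mol); barrier = 20.2 kJ/mol.

20.2 kJ/mol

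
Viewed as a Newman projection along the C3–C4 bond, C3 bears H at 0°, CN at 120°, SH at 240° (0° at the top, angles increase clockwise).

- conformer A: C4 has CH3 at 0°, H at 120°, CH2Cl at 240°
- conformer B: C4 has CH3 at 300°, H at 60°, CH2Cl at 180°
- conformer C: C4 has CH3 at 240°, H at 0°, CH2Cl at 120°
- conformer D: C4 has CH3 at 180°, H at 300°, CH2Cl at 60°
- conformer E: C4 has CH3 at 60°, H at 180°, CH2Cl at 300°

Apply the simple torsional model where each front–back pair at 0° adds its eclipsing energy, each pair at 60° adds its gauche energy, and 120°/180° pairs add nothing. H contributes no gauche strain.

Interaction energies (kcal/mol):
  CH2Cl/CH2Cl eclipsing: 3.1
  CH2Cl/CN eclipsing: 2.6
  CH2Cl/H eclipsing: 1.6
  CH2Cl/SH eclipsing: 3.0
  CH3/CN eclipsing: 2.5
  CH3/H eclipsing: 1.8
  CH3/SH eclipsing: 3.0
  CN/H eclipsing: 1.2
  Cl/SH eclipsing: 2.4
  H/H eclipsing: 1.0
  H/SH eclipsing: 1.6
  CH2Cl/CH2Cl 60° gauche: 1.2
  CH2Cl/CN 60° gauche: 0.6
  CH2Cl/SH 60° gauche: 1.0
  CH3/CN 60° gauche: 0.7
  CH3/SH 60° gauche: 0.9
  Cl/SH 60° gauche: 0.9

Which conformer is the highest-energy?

A (eclipsed): H(0°)/CH3(0°) eclipsed 1.8; CN(120°)/H(120°) eclipsed 1.2; SH(240°)/CH2Cl(240°) eclipsed 3.0 → 6.0 kcal/mol.
B (staggered): CN(120°)/CH2Cl(180°) gauche 0.6; SH(240°)/CH3(300°) gauche 0.9; SH(240°)/CH2Cl(180°) gauche 1.0 → 2.5 kcal/mol.
C (eclipsed): H(0°)/H(0°) eclipsed 1.0; CN(120°)/CH2Cl(120°) eclipsed 2.6; SH(240°)/CH3(240°) eclipsed 3.0 → 6.6 kcal/mol.
D (staggered): CN(120°)/CH3(180°) gauche 0.7; CN(120°)/CH2Cl(60°) gauche 0.6; SH(240°)/CH3(180°) gauche 0.9 → 2.2 kcal/mol.
E (staggered): CN(120°)/CH3(60°) gauche 0.7; SH(240°)/CH2Cl(300°) gauche 1.0 → 1.7 kcal/mol.
C has the highest total (6.6 kcal/mol).

C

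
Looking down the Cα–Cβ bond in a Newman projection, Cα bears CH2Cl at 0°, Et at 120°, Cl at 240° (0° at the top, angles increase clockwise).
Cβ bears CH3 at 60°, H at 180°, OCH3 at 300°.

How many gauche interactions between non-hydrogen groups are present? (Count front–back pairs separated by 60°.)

4

Non-H gauche pairs: CH2Cl(0°)/CH3(60°); CH2Cl(0°)/OCH3(300°); Et(120°)/CH3(60°); Cl(240°)/OCH3(300°) — 4 interactions.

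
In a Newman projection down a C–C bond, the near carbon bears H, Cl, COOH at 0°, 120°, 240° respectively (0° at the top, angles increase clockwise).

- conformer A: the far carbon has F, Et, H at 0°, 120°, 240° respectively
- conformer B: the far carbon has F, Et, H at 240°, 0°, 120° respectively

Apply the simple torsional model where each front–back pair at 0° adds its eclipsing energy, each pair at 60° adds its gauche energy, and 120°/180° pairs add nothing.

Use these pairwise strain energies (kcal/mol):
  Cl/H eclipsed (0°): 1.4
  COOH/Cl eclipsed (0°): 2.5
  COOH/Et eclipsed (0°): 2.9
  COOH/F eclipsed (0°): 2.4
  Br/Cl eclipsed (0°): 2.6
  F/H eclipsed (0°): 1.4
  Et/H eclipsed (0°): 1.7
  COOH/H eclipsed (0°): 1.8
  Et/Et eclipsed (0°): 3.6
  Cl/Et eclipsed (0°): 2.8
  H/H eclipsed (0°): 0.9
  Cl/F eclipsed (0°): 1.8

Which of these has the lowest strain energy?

B

A (eclipsed): H–F eclipsed, Cl–Et eclipsed, COOH–H eclipsed; 1.4 + 2.8 + 1.8 = 6.0 kcal/mol.
B (eclipsed): H–Et eclipsed, Cl–H eclipsed, COOH–F eclipsed; 1.7 + 1.4 + 2.4 = 5.5 kcal/mol.
B has the lowest total (5.5 kcal/mol).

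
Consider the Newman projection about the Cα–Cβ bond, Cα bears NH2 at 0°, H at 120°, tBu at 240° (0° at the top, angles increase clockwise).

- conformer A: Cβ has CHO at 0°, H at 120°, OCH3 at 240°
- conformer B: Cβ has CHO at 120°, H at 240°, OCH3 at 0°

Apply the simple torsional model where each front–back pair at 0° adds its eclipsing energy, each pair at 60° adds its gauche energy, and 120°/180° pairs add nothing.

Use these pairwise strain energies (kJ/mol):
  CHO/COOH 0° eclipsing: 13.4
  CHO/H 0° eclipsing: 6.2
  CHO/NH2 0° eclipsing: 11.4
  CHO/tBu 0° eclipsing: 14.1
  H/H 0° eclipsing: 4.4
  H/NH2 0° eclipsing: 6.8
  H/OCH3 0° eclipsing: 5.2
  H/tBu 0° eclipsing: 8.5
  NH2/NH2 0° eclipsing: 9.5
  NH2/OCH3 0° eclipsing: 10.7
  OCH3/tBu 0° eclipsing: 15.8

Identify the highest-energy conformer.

A

A (eclipsed): NH2–CHO eclipsed, H–H eclipsed, tBu–OCH3 eclipsed; 11.4 + 4.4 + 15.8 = 31.6 kJ/mol.
B (eclipsed): NH2–OCH3 eclipsed, H–CHO eclipsed, tBu–H eclipsed; 10.7 + 6.2 + 8.5 = 25.4 kJ/mol.
A has the highest total (31.6 kJ/mol).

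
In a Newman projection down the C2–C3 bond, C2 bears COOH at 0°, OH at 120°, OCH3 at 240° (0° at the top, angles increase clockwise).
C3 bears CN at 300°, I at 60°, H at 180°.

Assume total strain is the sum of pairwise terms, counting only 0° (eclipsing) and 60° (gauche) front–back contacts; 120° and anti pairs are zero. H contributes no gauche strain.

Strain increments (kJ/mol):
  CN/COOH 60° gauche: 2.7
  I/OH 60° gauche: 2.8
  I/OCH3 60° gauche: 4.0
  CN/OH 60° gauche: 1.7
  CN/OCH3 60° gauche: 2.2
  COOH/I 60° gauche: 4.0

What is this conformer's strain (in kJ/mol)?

This conformer (staggered): COOH–CN gauche, COOH–I gauche, OH–I gauche, OCH3–CN gauche; 2.7 + 4.0 + 2.8 + 2.2 = 11.7 kJ/mol.

11.7 kJ/mol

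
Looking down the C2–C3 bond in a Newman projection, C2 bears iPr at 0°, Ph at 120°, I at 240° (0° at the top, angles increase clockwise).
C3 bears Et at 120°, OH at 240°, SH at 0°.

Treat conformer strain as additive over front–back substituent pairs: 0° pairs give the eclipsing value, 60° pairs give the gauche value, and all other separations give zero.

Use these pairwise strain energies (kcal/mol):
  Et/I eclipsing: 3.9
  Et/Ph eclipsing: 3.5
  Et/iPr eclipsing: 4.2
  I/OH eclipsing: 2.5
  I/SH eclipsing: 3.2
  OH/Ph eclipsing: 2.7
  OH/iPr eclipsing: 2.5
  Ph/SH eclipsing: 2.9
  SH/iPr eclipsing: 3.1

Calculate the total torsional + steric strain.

This conformer (eclipsed): iPr(0°)/SH(0°) eclipsed 3.1; Ph(120°)/Et(120°) eclipsed 3.5; I(240°)/OH(240°) eclipsed 2.5 → 9.1 kcal/mol.

9.1 kcal/mol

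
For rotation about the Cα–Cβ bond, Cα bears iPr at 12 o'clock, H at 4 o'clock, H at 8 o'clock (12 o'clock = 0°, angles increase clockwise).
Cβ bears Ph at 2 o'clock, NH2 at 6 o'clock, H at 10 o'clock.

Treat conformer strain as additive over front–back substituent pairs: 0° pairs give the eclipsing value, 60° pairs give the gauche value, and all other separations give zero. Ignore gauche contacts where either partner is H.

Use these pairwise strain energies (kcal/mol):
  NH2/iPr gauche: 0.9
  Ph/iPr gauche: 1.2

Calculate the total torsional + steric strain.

1.2 kcal/mol

This conformer (staggered): iPr–Ph gauche; 1.2 = 1.2 kcal/mol.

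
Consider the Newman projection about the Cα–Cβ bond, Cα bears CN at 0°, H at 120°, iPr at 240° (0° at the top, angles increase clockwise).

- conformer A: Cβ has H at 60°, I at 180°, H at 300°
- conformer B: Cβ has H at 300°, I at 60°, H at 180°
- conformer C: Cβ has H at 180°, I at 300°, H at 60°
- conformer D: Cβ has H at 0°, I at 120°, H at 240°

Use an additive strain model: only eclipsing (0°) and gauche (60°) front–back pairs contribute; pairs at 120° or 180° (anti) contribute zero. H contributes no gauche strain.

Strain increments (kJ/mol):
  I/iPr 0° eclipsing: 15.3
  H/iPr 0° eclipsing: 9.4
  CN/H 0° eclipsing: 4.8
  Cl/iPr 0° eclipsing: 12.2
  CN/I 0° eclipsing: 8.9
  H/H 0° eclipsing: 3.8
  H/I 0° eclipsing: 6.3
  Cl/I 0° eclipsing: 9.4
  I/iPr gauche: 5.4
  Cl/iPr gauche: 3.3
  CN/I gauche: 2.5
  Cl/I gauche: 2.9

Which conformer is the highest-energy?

D

A (staggered): iPr–I gauche; 5.4 = 5.4 kJ/mol.
B (staggered): CN–I gauche; 2.5 = 2.5 kJ/mol.
C (staggered): CN–I gauche, iPr–I gauche; 2.5 + 5.4 = 7.9 kJ/mol.
D (eclipsed): CN–H eclipsed, H–I eclipsed, iPr–H eclipsed; 4.8 + 6.3 + 9.4 = 20.5 kJ/mol.
D has the highest total (20.5 kJ/mol).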